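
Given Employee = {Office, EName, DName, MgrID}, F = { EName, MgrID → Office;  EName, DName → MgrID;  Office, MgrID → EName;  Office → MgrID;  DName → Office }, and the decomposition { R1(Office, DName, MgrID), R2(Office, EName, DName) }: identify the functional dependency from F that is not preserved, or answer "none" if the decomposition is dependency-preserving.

Check EName, MgrID → Office: no single fragment contains all of {Office, EName, MgrID}, and the restricted closure of {EName, MgrID} across the fragments never reaches {Office}.
EName, DName → MgrID is preserved.
Office, MgrID → EName is preserved.
Office → MgrID is preserved.
DName → Office is preserved.

EName, MgrID → Office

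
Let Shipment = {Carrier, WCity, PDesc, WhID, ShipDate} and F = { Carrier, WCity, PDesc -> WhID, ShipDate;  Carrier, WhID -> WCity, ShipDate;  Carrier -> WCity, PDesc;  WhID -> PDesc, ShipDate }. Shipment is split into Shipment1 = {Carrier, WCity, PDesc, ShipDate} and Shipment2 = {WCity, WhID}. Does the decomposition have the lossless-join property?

No

Common attributes: Shipment1 ∩ Shipment2 = {WCity}.
No dependency enlarges {WCity}, so (WCity)⁺ = {WCity}.
The closure contains neither all of Shipment1 = {Carrier, WCity, PDesc, ShipDate} nor all of Shipment2 = {WCity, WhID}, so the common attributes are not a superkey of either fragment. The join is lossy.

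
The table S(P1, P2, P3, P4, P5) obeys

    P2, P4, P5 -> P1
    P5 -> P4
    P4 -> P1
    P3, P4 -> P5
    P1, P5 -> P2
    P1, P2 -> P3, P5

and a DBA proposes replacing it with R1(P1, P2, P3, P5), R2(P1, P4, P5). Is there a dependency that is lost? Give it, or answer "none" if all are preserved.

P3, P4 -> P5

Check P3, P4 → P5: no single fragment contains all of {P3, P4, P5}, and the restricted closure of {P3, P4} across the fragments never reaches {P5}.
P2, P4, P5 → P1 is preserved.
P5 → P4 is preserved.
P4 → P1 is preserved.
P1, P5 → P2 is preserved.
P1, P2 → P3, P5 is preserved.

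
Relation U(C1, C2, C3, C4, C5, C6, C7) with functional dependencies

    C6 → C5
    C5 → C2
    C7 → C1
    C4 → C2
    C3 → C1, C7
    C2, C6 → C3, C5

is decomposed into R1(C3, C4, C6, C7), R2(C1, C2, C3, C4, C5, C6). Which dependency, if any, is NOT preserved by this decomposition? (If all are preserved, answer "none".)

C7 → C1

Check C7 → C1: no single fragment contains all of {C1, C7}, and the restricted closure of {C7} across the fragments never reaches {C1}.
C6 → C5 is preserved.
C5 → C2 is preserved.
C4 → C2 is preserved.
C3 → C1, C7 is preserved.
C2, C6 → C3, C5 is preserved.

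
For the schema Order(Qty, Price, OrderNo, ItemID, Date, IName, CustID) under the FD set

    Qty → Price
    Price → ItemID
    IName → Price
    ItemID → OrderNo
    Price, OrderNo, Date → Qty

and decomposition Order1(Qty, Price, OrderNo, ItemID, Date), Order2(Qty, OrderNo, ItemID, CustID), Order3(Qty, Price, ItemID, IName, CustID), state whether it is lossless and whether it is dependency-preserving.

lossy but dependency-preserving

Lossless test (chase): Rows 1 and 2 agree on Qty; apply Qty→Price and equate their Price entries. Rows 1 and 3 agree on ItemID; apply ItemID→OrderNo and equate their OrderNo entries. No row becomes fully distinguished — the join is lossy.
Dependency preservation: every FD's attributes lie within a single fragment, so each can be enforced locally — preserved.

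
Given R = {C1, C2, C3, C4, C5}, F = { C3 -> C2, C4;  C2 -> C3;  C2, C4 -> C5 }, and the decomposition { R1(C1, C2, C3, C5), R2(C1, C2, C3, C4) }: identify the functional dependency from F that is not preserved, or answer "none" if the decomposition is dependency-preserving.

none

C3 → C2, C4 lies within R2.
C2 → C3 lies within R1.
C2, C4 → C5: restricted closure across fragments reaches C5.
Every dependency is enforceable on the fragments, so the decomposition is dependency-preserving.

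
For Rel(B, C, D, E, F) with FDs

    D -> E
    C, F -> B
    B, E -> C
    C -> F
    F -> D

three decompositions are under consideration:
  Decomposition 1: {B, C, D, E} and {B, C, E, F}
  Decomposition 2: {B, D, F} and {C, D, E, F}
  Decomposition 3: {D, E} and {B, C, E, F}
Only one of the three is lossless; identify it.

Decomposition 1

Decomposition 1: common = {B, C, E}, closure = {B, C, D, E, F} → lossless.
Decomposition 2: common = {D, F}, closure = {D, E, F} → lossy.
Decomposition 3: common = {E}, closure = {E} → lossy.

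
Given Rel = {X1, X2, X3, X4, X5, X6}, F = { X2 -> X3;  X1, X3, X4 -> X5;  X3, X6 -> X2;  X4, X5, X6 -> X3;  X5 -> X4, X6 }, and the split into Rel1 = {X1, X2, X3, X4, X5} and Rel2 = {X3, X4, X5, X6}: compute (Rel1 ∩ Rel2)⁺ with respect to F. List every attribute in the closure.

Rel1 ∩ Rel2 = {X3, X4, X5}.
X5 → X4, X6 applies, adding X6
X3, X6 → X2 applies, adding X2
Closure: {X2, X3, X4, X5, X6}.

X2, X3, X4, X5, X6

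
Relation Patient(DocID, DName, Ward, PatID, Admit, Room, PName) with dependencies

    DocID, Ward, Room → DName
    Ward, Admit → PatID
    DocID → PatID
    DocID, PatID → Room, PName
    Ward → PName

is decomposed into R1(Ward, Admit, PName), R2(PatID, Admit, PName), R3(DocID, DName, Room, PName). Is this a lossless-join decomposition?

No

Chase test. Columns are DocID, DName, Ward, PatID, Admit, Room, PName; row i has aⱼ where attribute j ∈ Ri, else bᵢⱼ.
Initial tableau (one row per fragment):
  row 1: b11 b12 a3 b14 a5 b16 a7
  row 2: b21 b22 b23 a4 a5 b26 a7
  row 3: a1 a2 b33 b34 b35 a6 a7
No row becomes fully distinguished — the join is lossy.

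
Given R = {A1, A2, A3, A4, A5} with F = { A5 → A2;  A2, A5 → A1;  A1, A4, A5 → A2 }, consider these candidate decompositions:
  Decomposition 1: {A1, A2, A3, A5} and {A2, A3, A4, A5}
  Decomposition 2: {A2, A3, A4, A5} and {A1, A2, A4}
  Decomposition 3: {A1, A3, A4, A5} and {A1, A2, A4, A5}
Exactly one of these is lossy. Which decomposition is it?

Decomposition 2

Decomposition 1: common = {A2, A3, A5}, closure = {A1, A2, A3, A5} → lossless.
Decomposition 2: common = {A2, A4}, closure = {A2, A4} → lossy.
Decomposition 3: common = {A1, A4, A5}, closure = {A1, A2, A4, A5} → lossless.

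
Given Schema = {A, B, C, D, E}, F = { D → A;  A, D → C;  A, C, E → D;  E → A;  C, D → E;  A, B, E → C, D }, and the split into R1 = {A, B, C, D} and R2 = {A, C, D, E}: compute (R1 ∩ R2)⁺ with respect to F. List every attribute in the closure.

A, C, D, E

R1 ∩ R2 = {A, C, D}.
C, D → E applies, adding E
Closure: {A, C, D, E}.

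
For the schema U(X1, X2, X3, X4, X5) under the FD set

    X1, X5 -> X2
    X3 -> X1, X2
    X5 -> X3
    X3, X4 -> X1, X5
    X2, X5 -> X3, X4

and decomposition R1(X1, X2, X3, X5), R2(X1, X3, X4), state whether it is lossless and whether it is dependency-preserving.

lossy and not dependency-preserving

Lossless test: (X1, X3)⁺ = {X1, X2, X3}, which is a superkey of neither fragment — lossy.
Dependency preservation: the restricted closure of {X3, X4} across the fragments never reaches {X1, X5}, so X3, X4 → X1, X5 cannot be enforced without a join — not preserved.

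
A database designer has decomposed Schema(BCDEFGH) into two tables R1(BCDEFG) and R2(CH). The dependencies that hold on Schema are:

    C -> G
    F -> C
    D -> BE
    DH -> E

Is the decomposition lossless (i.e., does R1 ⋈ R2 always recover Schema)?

Common attributes: R1 ∩ R2 = {C}.
Closure of {C}: C → G applies, adding G. So (C)⁺ = {CG}.
The closure contains neither all of R1 = {BCDEFG} nor all of R2 = {CH}, so the common attributes are not a superkey of either fragment. The join is lossy.

No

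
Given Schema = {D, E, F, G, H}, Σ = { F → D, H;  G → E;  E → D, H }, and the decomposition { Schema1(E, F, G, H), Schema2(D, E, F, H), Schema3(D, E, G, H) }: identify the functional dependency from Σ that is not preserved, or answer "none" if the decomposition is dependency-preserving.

none

F → D, H lies within Schema2.
G → E lies within Schema1.
E → D, H lies within Schema2.
Every dependency is enforceable on the fragments, so the decomposition is dependency-preserving.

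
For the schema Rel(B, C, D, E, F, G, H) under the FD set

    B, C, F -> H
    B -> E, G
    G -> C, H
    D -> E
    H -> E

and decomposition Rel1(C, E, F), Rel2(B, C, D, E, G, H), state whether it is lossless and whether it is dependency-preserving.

Lossless test: (C, E)⁺ = {C, E}, which is a superkey of neither fragment — lossy.
Dependency preservation: B, C, F → H is not contained in any single fragment, but the restricted closure of its left-hand side across the fragments still reaches the right-hand side; the remaining FDs each lie inside some fragment. All dependencies are preserved.

lossy but dependency-preserving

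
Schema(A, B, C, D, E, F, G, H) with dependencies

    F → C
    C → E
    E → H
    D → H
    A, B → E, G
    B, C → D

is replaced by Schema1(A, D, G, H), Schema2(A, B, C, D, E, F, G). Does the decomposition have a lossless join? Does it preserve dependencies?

Lossless test: (A, D, G)⁺ = {A, D, G, H}, which contains all of one fragment — lossless.
Dependency preservation: the restricted closure of {E} across the fragments never reaches {H}, so E → H cannot be enforced without a join — not preserved.

lossless but not dependency-preserving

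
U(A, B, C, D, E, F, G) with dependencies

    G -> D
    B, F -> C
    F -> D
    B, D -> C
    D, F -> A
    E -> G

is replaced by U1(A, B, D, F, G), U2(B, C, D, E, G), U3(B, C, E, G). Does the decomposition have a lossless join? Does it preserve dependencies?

Lossless test (chase): Rows 1 and 3 agree on G; apply G→D and equate their D entries. Rows 1 and 2 agree on B, D; apply B, D→C and equate their C entries. No row becomes fully distinguished — the join is lossy.
Dependency preservation: B, F → C is not contained in any single fragment, but the restricted closure of its left-hand side across the fragments still reaches the right-hand side; the remaining FDs each lie inside some fragment. All dependencies are preserved.

lossy but dependency-preserving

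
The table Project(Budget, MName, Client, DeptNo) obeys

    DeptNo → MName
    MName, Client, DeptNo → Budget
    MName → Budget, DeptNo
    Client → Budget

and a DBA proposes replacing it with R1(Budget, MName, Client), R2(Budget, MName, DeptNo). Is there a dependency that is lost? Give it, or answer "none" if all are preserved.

DeptNo → MName lies within R2.
MName, Client, DeptNo → Budget: restricted closure across fragments reaches Budget.
MName → Budget, DeptNo lies within R2.
Client → Budget lies within R1.
Every dependency is enforceable on the fragments, so the decomposition is dependency-preserving.

none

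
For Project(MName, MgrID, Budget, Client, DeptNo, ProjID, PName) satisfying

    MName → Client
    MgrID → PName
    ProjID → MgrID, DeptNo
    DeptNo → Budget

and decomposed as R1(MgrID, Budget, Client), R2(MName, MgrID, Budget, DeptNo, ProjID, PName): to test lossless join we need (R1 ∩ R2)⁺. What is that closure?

MgrID, Budget, PName

R1 ∩ R2 = {MgrID, Budget}.
MgrID → PName applies, adding PName
Closure: {MgrID, Budget, PName}.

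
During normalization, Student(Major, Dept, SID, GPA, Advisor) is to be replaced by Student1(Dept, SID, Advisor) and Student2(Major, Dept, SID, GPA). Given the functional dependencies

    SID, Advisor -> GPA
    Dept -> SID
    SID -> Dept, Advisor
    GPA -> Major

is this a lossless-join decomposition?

Yes

Common attributes: Student1 ∩ Student2 = {Dept, SID}.
Closure of {Dept, SID}: SID → Dept, Advisor applies, adding Advisor; SID, Advisor → GPA applies, adding GPA; GPA → Major applies, adding Major. So (Dept, SID)⁺ = {Major, Dept, SID, GPA, Advisor}.
This closure contains every attribute of Student1, so Student1 ∩ Student2 → Student1. The join is lossless.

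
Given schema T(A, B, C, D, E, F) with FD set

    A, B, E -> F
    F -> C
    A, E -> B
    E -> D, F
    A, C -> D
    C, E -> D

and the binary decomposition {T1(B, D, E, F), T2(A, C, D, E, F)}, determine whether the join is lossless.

No

Common attributes: T1 ∩ T2 = {D, E, F}.
Closure of {D, E, F}: F → C applies, adding C. So (D, E, F)⁺ = {C, D, E, F}.
The closure contains neither all of T1 = {B, D, E, F} nor all of T2 = {A, C, D, E, F}, so the common attributes are not a superkey of either fragment. The join is lossy.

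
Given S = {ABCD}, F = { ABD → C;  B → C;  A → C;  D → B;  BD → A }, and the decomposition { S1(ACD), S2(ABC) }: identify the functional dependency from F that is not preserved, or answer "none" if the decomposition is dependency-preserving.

D → B

Check D → B: no single fragment contains all of {BD}, and the restricted closure of {D} across the fragments never reaches {B}.
ABD → C is preserved.
B → C is preserved.
A → C is preserved.
BD → A is preserved.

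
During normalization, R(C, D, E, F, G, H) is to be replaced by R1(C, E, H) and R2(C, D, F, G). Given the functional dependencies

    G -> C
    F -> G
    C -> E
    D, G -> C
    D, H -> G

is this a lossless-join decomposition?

No

Common attributes: R1 ∩ R2 = {C}.
Closure of {C}: C → E applies, adding E. So (C)⁺ = {C, E}.
The closure contains neither all of R1 = {C, E, H} nor all of R2 = {C, D, F, G}, so the common attributes are not a superkey of either fragment. The join is lossy.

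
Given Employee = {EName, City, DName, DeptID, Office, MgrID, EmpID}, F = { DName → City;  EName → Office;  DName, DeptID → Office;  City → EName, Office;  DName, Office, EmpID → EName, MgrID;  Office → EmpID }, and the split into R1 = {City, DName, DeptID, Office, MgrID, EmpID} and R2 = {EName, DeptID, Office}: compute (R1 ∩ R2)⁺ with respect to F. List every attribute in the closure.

R1 ∩ R2 = {DeptID, Office}.
Office → EmpID applies, adding EmpID
Closure: {DeptID, Office, EmpID}.

DeptID, Office, EmpID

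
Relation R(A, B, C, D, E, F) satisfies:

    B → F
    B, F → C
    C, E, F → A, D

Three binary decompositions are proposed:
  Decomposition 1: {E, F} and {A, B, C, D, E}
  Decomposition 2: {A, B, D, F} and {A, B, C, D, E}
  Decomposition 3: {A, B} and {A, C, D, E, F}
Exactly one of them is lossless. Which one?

Decomposition 1: common = {E}, closure = {E} → lossy.
Decomposition 2: common = {A, B, D}, closure = {A, B, C, D, F} → lossless.
Decomposition 3: common = {A}, closure = {A} → lossy.

Decomposition 2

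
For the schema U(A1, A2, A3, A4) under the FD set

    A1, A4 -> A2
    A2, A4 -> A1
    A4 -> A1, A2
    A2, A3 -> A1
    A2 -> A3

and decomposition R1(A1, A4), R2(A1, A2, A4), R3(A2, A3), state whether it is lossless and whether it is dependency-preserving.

Lossless test (chase): Rows 1 and 2 agree on A1, A4; apply A1, A4→A2 and equate their A2 entries. Rows 1 and 2 agree on A2; apply A2→A3 and equate their A3 entries. Rows 1 and 3 agree on A2; apply A2→A3 and equate their A3 entries. Rows 1 and 3 agree on A2, A3; apply A2, A3→A1 and equate their A1 entries. Row 1 is now all distinguished symbols — the join is lossless.
Dependency preservation: A2, A3 → A1 is not contained in any single fragment, but the restricted closure of its left-hand side across the fragments still reaches the right-hand side; the remaining FDs each lie inside some fragment. All dependencies are preserved.

lossless and dependency-preserving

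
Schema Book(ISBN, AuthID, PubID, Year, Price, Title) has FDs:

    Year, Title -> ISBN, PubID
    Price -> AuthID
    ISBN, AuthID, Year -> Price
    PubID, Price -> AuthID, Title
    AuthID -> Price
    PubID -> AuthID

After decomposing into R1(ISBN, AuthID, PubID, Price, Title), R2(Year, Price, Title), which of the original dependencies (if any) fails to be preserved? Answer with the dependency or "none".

Year, Title -> ISBN, PubID

Check Year, Title → ISBN, PubID: no single fragment contains all of {ISBN, PubID, Year, Title}, and the restricted closure of {Year, Title} across the fragments never reaches {ISBN, PubID}.
Price → AuthID is preserved.
ISBN, AuthID, Year → Price is preserved.
PubID, Price → AuthID, Title is preserved.
AuthID → Price is preserved.
PubID → AuthID is preserved.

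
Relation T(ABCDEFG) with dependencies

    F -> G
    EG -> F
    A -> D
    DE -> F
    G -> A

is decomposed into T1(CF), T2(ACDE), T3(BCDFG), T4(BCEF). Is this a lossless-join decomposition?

Chase test. Columns are ABCDEFG; row i has aⱼ where attribute j ∈ Ti, else bᵢⱼ.
Initial tableau (one row per fragment):
  row 1: b11 b12 a3 b14 b15 a6 b17
  row 2: a1 b22 a3 a4 a5 b26 b27
  row 3: b31 a2 a3 a4 b35 a6 a7
  row 4: b41 a2 a3 b44 a5 a6 b47
Rows 1 and 3 agree on F; apply F→G and equate their G entries.
Rows 1 and 4 agree on F; apply F→G and equate their G entries.
Rows 1 and 3 agree on G; apply G→A and equate their A entries.
Rows 1 and 4 agree on G; apply G→A and equate their A entries.
Rows 1 and 3 agree on A; apply A→D and equate their D entries.
Rows 1 and 4 agree on A; apply A→D and equate their D entries.
Rows 2 and 4 agree on DE; apply DE→F and equate their F entries.
Rows 1 and 2 agree on F; apply F→G and equate their G entries.
Rows 1 and 2 agree on G; apply G→A and equate their A entries.
Row 4 is now all distinguished symbols — the join is lossless.

Yes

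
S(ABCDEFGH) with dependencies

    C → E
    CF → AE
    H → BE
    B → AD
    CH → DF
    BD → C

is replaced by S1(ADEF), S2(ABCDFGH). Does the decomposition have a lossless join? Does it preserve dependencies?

Lossless test: (ADF)⁺ = {ADF}, which is a superkey of neither fragment — lossy.
Dependency preservation: the restricted closure of {C} across the fragments never reaches {E}, so C → E cannot be enforced without a join — not preserved.

lossy and not dependency-preserving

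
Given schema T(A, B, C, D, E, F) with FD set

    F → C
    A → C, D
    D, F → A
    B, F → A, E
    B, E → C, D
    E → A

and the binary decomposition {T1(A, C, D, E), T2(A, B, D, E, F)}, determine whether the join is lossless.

Common attributes: T1 ∩ T2 = {A, D, E}.
Closure of {A, D, E}: A → C, D applies, adding C. So (A, D, E)⁺ = {A, C, D, E}.
This closure contains every attribute of T1, so T1 ∩ T2 → T1. The join is lossless.

Yes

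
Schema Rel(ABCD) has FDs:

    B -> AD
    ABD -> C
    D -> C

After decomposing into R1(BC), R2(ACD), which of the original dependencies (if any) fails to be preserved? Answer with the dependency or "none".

Check B → AD: no single fragment contains all of {ABD}, and the restricted closure of {B} across the fragments never reaches {AD}.
ABD → C is preserved.
D → C is preserved.

B -> AD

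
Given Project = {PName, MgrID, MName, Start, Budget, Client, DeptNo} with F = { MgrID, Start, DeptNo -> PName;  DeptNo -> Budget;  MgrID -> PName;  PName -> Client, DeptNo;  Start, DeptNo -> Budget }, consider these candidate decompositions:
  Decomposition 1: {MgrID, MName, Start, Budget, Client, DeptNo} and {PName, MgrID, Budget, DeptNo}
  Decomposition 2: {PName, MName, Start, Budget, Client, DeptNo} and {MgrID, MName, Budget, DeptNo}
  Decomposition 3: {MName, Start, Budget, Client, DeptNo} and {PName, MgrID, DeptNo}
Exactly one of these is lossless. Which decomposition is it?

Decomposition 1: common = {MgrID, Budget, DeptNo}, closure = {PName, MgrID, Budget, Client, DeptNo} → lossless.
Decomposition 2: common = {MName, Budget, DeptNo}, closure = {MName, Budget, DeptNo} → lossy.
Decomposition 3: common = {DeptNo}, closure = {Budget, DeptNo} → lossy.

Decomposition 1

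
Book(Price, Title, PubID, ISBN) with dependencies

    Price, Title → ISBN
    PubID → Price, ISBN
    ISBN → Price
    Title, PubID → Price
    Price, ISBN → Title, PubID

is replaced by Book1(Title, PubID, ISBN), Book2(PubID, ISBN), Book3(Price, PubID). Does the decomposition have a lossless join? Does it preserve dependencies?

Lossless test (chase): Rows 1 and 2 agree on PubID; apply PubID→Price, ISBN and equate their Price, ISBN entries. Rows 1 and 3 agree on PubID; apply PubID→Price, ISBN and equate their Price, ISBN entries. Rows 1 and 2 agree on Price, ISBN; apply Price, ISBN→Title, PubID and equate their Title, PubID entries. Rows 1 and 3 agree on Price, ISBN; apply Price, ISBN→Title, PubID and equate their Title, PubID entries. Row 1 is now all distinguished symbols — the join is lossless.
Dependency preservation: the restricted closure of {Price, Title} across the fragments never reaches {ISBN}, so Price, Title → ISBN cannot be enforced without a join — not preserved.

lossless but not dependency-preserving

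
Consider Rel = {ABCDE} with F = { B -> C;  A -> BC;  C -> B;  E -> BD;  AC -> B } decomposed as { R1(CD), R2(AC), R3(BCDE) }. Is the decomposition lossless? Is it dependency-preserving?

lossy but dependency-preserving

Lossless test (chase): Rows 1 and 2 agree on C; apply C→B and equate their B entries. Rows 1 and 3 agree on C; apply C→B and equate their B entries. No row becomes fully distinguished — the join is lossy.
Dependency preservation: A → BC; AC → B are not contained in any single fragment, but the restricted closure of each left-hand side across the fragments still reaches the right-hand side; the remaining FDs each lie inside some fragment. All dependencies are preserved.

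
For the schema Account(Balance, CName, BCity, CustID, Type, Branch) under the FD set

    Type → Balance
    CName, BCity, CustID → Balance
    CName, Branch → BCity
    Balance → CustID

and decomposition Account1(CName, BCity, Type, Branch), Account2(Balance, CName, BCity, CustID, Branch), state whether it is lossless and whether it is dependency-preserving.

lossy and not dependency-preserving

Lossless test: (CName, BCity, Branch)⁺ = {CName, BCity, Branch}, which is a superkey of neither fragment — lossy.
Dependency preservation: the restricted closure of {Type} across the fragments never reaches {Balance}, so Type → Balance cannot be enforced without a join — not preserved.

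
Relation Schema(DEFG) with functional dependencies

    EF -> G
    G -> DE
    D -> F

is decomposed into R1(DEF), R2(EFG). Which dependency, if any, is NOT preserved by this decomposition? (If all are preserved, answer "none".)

none

EF → G lies within R2.
G → DE: restricted closure across fragments reaches DE.
D → F lies within R1.
Every dependency is enforceable on the fragments, so the decomposition is dependency-preserving.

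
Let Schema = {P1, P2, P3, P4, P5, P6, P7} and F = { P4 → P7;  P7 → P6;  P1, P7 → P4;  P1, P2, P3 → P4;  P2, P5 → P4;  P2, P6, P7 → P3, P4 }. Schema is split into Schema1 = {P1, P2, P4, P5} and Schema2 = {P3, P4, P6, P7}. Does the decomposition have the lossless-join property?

Common attributes: Schema1 ∩ Schema2 = {P4}.
Closure of {P4}: P4 → P7 applies, adding P7; P7 → P6 applies, adding P6. So (P4)⁺ = {P4, P6, P7}.
The closure contains neither all of Schema1 = {P1, P2, P4, P5} nor all of Schema2 = {P3, P4, P6, P7}, so the common attributes are not a superkey of either fragment. The join is lossy.

No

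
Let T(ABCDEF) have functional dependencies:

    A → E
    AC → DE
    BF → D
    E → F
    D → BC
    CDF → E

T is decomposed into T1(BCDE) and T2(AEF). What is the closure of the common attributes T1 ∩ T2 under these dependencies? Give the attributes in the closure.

EF

T1 ∩ T2 = {E}.
E → F applies, adding F
Closure: {EF}.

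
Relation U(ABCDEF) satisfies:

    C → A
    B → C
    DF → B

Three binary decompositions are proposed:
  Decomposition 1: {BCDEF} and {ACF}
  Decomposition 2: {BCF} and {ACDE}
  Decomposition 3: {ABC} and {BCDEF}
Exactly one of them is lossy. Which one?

Decomposition 2

Decomposition 1: common = {CF}, closure = {ACF} → lossless.
Decomposition 2: common = {C}, closure = {AC} → lossy.
Decomposition 3: common = {BC}, closure = {ABC} → lossless.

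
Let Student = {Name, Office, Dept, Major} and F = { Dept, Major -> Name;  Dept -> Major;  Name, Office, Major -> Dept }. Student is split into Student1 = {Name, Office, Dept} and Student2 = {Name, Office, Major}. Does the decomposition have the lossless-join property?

Common attributes: Student1 ∩ Student2 = {Name, Office}.
No dependency enlarges {Name, Office}, so (Name, Office)⁺ = {Name, Office}.
The closure contains neither all of Student1 = {Name, Office, Dept} nor all of Student2 = {Name, Office, Major}, so the common attributes are not a superkey of either fragment. The join is lossy.

No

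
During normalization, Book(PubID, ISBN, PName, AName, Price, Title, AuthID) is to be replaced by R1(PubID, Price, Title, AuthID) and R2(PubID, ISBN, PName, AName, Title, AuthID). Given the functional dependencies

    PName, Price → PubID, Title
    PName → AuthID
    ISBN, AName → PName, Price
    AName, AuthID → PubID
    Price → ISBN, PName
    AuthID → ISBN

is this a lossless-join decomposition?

No

Common attributes: R1 ∩ R2 = {PubID, Title, AuthID}.
Closure of {PubID, Title, AuthID}: AuthID → ISBN applies, adding ISBN. So (PubID, Title, AuthID)⁺ = {PubID, ISBN, Title, AuthID}.
The closure contains neither all of R1 = {PubID, Price, Title, AuthID} nor all of R2 = {PubID, ISBN, PName, AName, Title, AuthID}, so the common attributes are not a superkey of either fragment. The join is lossy.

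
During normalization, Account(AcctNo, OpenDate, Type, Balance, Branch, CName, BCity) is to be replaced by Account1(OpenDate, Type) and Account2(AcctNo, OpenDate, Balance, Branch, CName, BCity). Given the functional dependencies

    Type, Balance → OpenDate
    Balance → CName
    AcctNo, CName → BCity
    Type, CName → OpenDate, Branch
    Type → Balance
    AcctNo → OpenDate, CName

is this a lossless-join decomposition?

Common attributes: Account1 ∩ Account2 = {OpenDate}.
No dependency enlarges {OpenDate}, so (OpenDate)⁺ = {OpenDate}.
The closure contains neither all of Account1 = {OpenDate, Type} nor all of Account2 = {AcctNo, OpenDate, Balance, Branch, CName, BCity}, so the common attributes are not a superkey of either fragment. The join is lossy.

No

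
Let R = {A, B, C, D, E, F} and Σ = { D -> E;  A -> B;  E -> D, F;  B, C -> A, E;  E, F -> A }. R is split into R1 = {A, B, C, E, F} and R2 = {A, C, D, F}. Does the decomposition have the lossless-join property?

Common attributes: R1 ∩ R2 = {A, C, F}.
Closure of {A, C, F}: A → B applies, adding B; B, C → A, E applies, adding E; E → D, F applies, adding D. So (A, C, F)⁺ = {A, B, C, D, E, F}.
This closure contains every attribute of R1, so R1 ∩ R2 → R1. The join is lossless.

Yes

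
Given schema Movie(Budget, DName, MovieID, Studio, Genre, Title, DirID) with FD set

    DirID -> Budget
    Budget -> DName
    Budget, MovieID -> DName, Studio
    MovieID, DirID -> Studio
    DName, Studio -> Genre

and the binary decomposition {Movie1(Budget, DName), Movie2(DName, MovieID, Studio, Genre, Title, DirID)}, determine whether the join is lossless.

No

Common attributes: Movie1 ∩ Movie2 = {DName}.
No dependency enlarges {DName}, so (DName)⁺ = {DName}.
The closure contains neither all of Movie1 = {Budget, DName} nor all of Movie2 = {DName, MovieID, Studio, Genre, Title, DirID}, so the common attributes are not a superkey of either fragment. The join is lossy.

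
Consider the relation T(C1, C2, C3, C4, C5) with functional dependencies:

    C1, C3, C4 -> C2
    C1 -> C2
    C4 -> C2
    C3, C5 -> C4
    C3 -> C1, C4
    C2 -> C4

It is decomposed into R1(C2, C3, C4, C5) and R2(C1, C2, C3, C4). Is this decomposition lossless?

Yes

Common attributes: R1 ∩ R2 = {C2, C3, C4}.
Closure of {C2, C3, C4}: C3 → C1, C4 applies, adding C1. So (C2, C3, C4)⁺ = {C1, C2, C3, C4}.
This closure contains every attribute of R2, so R1 ∩ R2 → R2. The join is lossless.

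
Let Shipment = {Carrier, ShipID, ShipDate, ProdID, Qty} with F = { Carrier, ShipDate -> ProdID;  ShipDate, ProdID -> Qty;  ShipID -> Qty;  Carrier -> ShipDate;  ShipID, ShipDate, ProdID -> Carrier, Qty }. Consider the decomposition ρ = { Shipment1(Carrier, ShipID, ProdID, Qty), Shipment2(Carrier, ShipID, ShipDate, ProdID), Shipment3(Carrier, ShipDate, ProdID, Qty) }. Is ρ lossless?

Chase test. Columns are Carrier, ShipID, ShipDate, ProdID, Qty; row i has aⱼ where attribute j ∈ Shipmenti, else bᵢⱼ.
Initial tableau (one row per fragment):
  row 1: a1 a2 b13 a4 a5
  row 2: a1 a2 a3 a4 b25
  row 3: a1 b32 a3 a4 a5
Rows 2 and 3 agree on ShipDate, ProdID; apply ShipDate, ProdID→Qty and equate their Qty entries.
Rows 1 and 2 agree on Carrier; apply Carrier→ShipDate and equate their ShipDate entries.
Row 1 is now all distinguished symbols — the join is lossless.

Yes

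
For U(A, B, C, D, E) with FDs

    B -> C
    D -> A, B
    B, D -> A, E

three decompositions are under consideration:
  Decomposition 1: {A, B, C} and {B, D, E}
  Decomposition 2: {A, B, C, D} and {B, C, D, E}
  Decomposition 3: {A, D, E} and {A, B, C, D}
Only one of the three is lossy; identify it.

Decomposition 1

Decomposition 1: common = {B}, closure = {B, C} → lossy.
Decomposition 2: common = {B, C, D}, closure = {A, B, C, D, E} → lossless.
Decomposition 3: common = {A, D}, closure = {A, B, C, D, E} → lossless.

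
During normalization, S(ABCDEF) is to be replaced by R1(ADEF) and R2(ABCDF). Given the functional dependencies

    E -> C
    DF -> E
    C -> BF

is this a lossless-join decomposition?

Yes

Common attributes: R1 ∩ R2 = {ADF}.
Closure of {ADF}: DF → E applies, adding E; E → C applies, adding C; C → BF applies, adding B. So (ADF)⁺ = {ABCDEF}.
This closure contains every attribute of R1, so R1 ∩ R2 → R1. The join is lossless.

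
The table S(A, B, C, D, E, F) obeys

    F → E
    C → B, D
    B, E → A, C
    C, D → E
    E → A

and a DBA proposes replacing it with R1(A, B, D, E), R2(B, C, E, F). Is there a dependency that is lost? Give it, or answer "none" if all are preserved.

none

F → E lies within R2.
C → B, D: restricted closure across fragments reaches B, D.
B, E → A, C: restricted closure across fragments reaches A, C.
C, D → E: restricted closure across fragments reaches E.
E → A lies within R1.
Every dependency is enforceable on the fragments, so the decomposition is dependency-preserving.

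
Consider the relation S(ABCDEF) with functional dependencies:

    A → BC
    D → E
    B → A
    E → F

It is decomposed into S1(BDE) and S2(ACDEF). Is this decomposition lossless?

No

Common attributes: S1 ∩ S2 = {DE}.
Closure of {DE}: E → F applies, adding F. So (DE)⁺ = {DEF}.
The closure contains neither all of S1 = {BDE} nor all of S2 = {ACDEF}, so the common attributes are not a superkey of either fragment. The join is lossy.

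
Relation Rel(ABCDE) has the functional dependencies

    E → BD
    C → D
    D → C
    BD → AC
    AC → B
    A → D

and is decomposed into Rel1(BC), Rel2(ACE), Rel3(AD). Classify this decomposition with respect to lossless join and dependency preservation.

lossy and not dependency-preserving

Lossless test (chase): Rows 1 and 2 agree on C; apply C→D and equate their D entries. Rows 2 and 3 agree on A; apply A→D and equate their D entries. Rows 1 and 3 agree on D; apply D→C and equate their C entries. Rows 2 and 3 agree on AC; apply AC→B and equate their B entries. No row becomes fully distinguished — the join is lossy.
Dependency preservation: the restricted closure of {E} across the fragments never reaches {BD}, so E → BD cannot be enforced without a join — not preserved.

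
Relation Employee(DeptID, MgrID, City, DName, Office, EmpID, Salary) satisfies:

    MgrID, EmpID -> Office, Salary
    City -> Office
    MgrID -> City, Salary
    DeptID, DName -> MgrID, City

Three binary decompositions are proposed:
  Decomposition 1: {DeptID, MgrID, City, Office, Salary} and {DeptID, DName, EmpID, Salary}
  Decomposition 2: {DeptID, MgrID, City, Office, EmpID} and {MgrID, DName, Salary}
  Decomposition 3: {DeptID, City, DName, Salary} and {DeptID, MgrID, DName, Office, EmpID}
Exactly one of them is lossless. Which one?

Decomposition 1: common = {DeptID, Salary}, closure = {DeptID, Salary} → lossy.
Decomposition 2: common = {MgrID}, closure = {MgrID, City, Office, Salary} → lossy.
Decomposition 3: common = {DeptID, DName}, closure = {DeptID, MgrID, City, DName, Office, Salary} → lossless.

Decomposition 3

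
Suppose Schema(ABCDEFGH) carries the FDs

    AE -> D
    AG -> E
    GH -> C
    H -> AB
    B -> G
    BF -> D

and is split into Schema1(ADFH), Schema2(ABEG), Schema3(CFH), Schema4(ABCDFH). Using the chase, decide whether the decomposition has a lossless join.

Yes

Chase test. Columns are ABCDEFGH; row i has aⱼ where attribute j ∈ Schemai, else bᵢⱼ.
Initial tableau (one row per fragment):
  row 1: a1 b12 b13 a4 b15 a6 b17 a8
  row 2: a1 a2 b23 b24 a5 b26 a7 b28
  row 3: b31 b32 a3 b34 b35 a6 b37 a8
  row 4: a1 a2 a3 a4 b45 a6 b47 a8
Rows 1 and 3 agree on H; apply H→AB and equate their AB entries.
Rows 1 and 4 agree on H; apply H→AB and equate their AB entries.
Rows 1 and 2 agree on B; apply B→G and equate their G entries.
Rows 1 and 3 agree on B; apply B→G and equate their G entries.
Rows 1 and 4 agree on B; apply B→G and equate their G entries.
Rows 1 and 3 agree on BF; apply BF→D and equate their D entries.
Rows 1 and 2 agree on AG; apply AG→E and equate their E entries.
Rows 1 and 3 agree on AG; apply AG→E and equate their E entries.
Rows 1 and 4 agree on AG; apply AG→E and equate their E entries.
Rows 1 and 3 agree on GH; apply GH→C and equate their C entries.
Rows 1 and 2 agree on AE; apply AE→D and equate their D entries.
Row 1 is now all distinguished symbols — the join is lossless.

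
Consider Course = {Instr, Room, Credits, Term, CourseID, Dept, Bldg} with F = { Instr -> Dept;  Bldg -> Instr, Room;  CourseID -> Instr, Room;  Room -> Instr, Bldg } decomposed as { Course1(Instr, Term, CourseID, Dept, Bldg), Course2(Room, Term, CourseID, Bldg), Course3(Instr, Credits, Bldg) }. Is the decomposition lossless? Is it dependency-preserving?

Lossless test (chase): Rows 1 and 3 agree on Instr; apply Instr→Dept and equate their Dept entries. Rows 1 and 2 agree on Bldg; apply Bldg→Instr, Room and equate their Instr, Room entries. Rows 1 and 3 agree on Bldg; apply Bldg→Instr, Room and equate their Instr, Room entries. Rows 1 and 2 agree on Instr; apply Instr→Dept and equate their Dept entries. No row becomes fully distinguished — the join is lossy.
Dependency preservation: Bldg → Instr, Room; CourseID → Instr, Room; Room → Instr, Bldg are not contained in any single fragment, but the restricted closure of each left-hand side across the fragments still reaches the right-hand side; the remaining FDs each lie inside some fragment. All dependencies are preserved.

lossy but dependency-preserving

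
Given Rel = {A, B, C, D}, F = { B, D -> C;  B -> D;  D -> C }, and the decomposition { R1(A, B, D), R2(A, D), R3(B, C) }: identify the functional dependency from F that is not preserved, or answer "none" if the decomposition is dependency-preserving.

D -> C

Check D → C: no single fragment contains all of {C, D}, and the restricted closure of {D} across the fragments never reaches {C}.
B, D → C is preserved.
B → D is preserved.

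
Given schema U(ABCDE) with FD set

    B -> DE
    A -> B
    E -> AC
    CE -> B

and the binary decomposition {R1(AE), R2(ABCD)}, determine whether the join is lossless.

Common attributes: R1 ∩ R2 = {A}.
Closure of {A}: A → B applies, adding B; B → DE applies, adding DE; E → AC applies, adding C. So (A)⁺ = {ABCDE}.
This closure contains every attribute of R1, so R1 ∩ R2 → R1. The join is lossless.

Yes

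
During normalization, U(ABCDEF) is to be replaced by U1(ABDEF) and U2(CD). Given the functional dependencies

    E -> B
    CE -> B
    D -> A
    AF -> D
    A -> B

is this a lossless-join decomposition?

Common attributes: U1 ∩ U2 = {D}.
Closure of {D}: D → A applies, adding A; A → B applies, adding B. So (D)⁺ = {ABD}.
The closure contains neither all of U1 = {ABDEF} nor all of U2 = {CD}, so the common attributes are not a superkey of either fragment. The join is lossy.

No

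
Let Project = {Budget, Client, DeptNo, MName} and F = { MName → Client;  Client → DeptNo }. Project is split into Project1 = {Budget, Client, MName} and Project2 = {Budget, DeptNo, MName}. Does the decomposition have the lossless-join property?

Yes

Common attributes: Project1 ∩ Project2 = {Budget, MName}.
Closure of {Budget, MName}: MName → Client applies, adding Client; Client → DeptNo applies, adding DeptNo. So (Budget, MName)⁺ = {Budget, Client, DeptNo, MName}.
This closure contains every attribute of Project1, so Project1 ∩ Project2 → Project1. The join is lossless.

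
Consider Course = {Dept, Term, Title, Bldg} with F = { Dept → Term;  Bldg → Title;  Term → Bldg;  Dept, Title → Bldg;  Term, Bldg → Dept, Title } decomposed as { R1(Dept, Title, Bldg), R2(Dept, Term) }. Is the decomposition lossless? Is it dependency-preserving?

Lossless test: (Dept)⁺ = {Dept, Term, Title, Bldg}, which contains all of one fragment — lossless.
Dependency preservation: Term → Bldg; Term, Bldg → Dept, Title are not contained in any single fragment, but the restricted closure of each left-hand side across the fragments still reaches the right-hand side; the remaining FDs each lie inside some fragment. All dependencies are preserved.

lossless and dependency-preserving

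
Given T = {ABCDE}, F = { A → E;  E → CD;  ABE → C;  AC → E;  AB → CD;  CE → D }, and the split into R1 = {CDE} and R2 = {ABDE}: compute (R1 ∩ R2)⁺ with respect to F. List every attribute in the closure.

CDE

R1 ∩ R2 = {DE}.
E → CD applies, adding C
Closure: {CDE}.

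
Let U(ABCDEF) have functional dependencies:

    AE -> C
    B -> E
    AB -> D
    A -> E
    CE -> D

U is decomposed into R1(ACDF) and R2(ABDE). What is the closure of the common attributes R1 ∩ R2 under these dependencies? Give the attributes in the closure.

ACDE

R1 ∩ R2 = {AD}.
A → E applies, adding E
AE → C applies, adding C
Closure: {ACDE}.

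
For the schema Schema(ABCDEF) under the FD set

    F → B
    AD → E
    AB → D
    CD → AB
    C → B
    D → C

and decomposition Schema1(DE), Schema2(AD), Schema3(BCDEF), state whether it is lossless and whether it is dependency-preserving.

Lossless test (chase): Rows 1 and 2 agree on D; apply D→C and equate their C entries. Rows 1 and 3 agree on D; apply D→C and equate their C entries. Rows 1 and 2 agree on CD; apply CD→AB and equate their AB entries. Rows 1 and 3 agree on CD; apply CD→AB and equate their AB entries. Rows 1 and 2 agree on AD; apply AD→E and equate their E entries. Row 3 is now all distinguished symbols — the join is lossless.
Dependency preservation: the restricted closure of {AB} across the fragments never reaches {D}, so AB → D cannot be enforced without a join — not preserved.

lossless but not dependency-preserving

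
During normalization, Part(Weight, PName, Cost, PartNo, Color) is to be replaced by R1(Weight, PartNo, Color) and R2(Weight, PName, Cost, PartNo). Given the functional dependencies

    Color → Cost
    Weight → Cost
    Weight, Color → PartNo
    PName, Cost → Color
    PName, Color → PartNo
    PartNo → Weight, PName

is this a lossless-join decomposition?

Common attributes: R1 ∩ R2 = {Weight, PartNo}.
Closure of {Weight, PartNo}: Weight → Cost applies, adding Cost; PartNo → Weight, PName applies, adding PName; PName, Cost → Color applies, adding Color. So (Weight, PartNo)⁺ = {Weight, PName, Cost, PartNo, Color}.
This closure contains every attribute of R1, so R1 ∩ R2 → R1. The join is lossless.

Yes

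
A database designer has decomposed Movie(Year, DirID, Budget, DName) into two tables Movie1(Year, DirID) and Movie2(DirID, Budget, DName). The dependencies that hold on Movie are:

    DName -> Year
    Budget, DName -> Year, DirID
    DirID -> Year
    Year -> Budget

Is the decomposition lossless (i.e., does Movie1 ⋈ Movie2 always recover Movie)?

Common attributes: Movie1 ∩ Movie2 = {DirID}.
Closure of {DirID}: DirID → Year applies, adding Year; Year → Budget applies, adding Budget. So (DirID)⁺ = {Year, DirID, Budget}.
This closure contains every attribute of Movie1, so Movie1 ∩ Movie2 → Movie1. The join is lossless.

Yes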